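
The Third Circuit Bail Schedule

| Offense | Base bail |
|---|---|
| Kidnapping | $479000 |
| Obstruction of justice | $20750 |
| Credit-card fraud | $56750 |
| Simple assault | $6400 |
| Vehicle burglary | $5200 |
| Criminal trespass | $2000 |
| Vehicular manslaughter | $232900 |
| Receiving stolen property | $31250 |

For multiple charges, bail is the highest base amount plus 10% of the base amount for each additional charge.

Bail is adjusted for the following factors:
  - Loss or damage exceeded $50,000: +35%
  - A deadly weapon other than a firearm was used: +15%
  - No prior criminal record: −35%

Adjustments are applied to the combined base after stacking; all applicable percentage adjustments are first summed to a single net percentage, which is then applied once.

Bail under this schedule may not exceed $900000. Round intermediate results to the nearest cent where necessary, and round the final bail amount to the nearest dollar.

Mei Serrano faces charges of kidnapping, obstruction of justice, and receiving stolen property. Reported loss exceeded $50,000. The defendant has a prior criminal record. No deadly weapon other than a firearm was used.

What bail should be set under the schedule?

Base amounts from the schedule: kidnapping $479000; obstruction of justice $20750; receiving stolen property $31250.
Stacking rule: highest base plus 10% of each additional charge. Highest is kidnapping at $479000. Additional: $20750 × 10% = $2075; $31250 × 10% = $3125. Combined base = $479000 + $5200 = $484200.
Loss or damage exceeded $50,000 (+35%): $484200 × 1.35 = $653670.
$653670 is within the $900000 maximum.

$653670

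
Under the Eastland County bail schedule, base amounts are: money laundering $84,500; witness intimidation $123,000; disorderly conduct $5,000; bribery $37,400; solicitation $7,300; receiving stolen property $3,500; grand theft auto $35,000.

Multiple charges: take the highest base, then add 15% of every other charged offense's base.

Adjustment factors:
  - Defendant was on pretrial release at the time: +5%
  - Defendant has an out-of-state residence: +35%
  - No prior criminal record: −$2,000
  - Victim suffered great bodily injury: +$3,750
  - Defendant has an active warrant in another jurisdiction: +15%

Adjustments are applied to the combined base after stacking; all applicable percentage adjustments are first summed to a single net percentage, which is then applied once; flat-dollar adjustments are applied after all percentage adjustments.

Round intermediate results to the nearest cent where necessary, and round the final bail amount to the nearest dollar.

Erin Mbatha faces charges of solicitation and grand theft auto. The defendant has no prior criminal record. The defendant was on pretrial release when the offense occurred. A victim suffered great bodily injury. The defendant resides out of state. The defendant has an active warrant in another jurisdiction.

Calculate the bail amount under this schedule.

Base amounts from the schedule: solicitation $7,300; grand theft auto $35,000.
Stacking rule: highest base plus 15% of each additional charge. Highest is grand theft auto at $35,000. Additional: $7,300 × 15% = $1,095. Combined base = $35,000 + $1,095 = $36,095.
Net percentage adjustment: +5% +35% +15% = +55%. $36,095 × 1.55 = $55,947.25.
No prior criminal record (−$2,000 flat): $55,947.25 − $2,000 = $53,947.25.
Victim suffered great bodily injury (+$3,750 flat): $53,947.25 + $3,750 = $57,697.25.
Rounded to the nearest dollar: $57,697.

$57,697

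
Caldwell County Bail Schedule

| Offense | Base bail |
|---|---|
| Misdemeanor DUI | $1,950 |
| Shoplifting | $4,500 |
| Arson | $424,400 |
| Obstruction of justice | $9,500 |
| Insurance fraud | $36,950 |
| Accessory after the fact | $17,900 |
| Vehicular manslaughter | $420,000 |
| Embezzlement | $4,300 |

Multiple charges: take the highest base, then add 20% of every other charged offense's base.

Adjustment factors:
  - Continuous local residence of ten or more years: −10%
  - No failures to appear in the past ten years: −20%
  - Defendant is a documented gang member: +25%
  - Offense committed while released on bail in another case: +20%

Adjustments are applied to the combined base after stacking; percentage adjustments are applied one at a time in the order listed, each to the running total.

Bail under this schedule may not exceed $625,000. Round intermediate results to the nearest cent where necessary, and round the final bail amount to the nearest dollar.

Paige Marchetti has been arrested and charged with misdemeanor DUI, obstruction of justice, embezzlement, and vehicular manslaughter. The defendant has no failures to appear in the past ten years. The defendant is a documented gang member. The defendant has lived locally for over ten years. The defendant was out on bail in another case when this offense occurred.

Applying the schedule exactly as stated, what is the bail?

$457,002

Base amounts from the schedule: misdemeanor DUI $1,950; obstruction of justice $9,500; embezzlement $4,300; vehicular manslaughter $420,000.
Stacking rule: highest base plus 20% of each additional charge. Highest is vehicular manslaughter at $420,000. Additional: $1,950 × 20% = $390; $9,500 × 20% = $1,900; $4,300 × 20% = $860. Combined base = $420,000 + $3,150 = $423,150.
Continuous local residence of ten or more years (−10%): $423,150 × 0.9 = $380,835.
No failures to appear in the past ten years (−20%): $380,835 × 0.8 = $304,668.
Defendant is a documented gang member (+25%): $304,668 × 1.25 = $380,835.
Offense committed while released on bail in another case (+20%): $380,835 × 1.2 = $457,002.
$457,002 is within the $625,000 maximum.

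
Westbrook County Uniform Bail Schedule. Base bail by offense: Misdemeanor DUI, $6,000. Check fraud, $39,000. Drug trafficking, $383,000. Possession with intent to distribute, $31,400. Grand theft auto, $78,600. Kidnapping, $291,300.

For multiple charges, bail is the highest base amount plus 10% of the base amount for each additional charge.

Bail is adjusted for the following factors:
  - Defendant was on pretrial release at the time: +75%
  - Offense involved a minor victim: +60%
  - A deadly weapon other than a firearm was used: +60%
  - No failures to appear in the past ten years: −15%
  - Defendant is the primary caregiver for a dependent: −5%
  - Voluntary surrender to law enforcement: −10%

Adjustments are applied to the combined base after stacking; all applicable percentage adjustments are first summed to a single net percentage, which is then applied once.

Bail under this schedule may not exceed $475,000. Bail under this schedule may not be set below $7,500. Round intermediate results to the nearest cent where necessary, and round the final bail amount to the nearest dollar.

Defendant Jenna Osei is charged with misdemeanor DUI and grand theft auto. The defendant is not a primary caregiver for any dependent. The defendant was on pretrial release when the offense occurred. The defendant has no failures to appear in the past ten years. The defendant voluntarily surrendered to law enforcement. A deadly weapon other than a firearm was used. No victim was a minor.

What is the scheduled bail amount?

Base amounts from the schedule: misdemeanor DUI $6,000; grand theft auto $78,600.
Stacking rule: highest base plus 10% of each additional charge. Highest is grand theft auto at $78,600. Additional: $6,000 × 10% = $600. Combined base = $78,600 + $600 = $79,200.
Net percentage adjustment: +75% +60% −15% −10% = +110%. $79,200 × 2.1 = $166,320.
$166,320 is within the $475,000 maximum.
$166,320 is at or above the $7,500 minimum.

$166,320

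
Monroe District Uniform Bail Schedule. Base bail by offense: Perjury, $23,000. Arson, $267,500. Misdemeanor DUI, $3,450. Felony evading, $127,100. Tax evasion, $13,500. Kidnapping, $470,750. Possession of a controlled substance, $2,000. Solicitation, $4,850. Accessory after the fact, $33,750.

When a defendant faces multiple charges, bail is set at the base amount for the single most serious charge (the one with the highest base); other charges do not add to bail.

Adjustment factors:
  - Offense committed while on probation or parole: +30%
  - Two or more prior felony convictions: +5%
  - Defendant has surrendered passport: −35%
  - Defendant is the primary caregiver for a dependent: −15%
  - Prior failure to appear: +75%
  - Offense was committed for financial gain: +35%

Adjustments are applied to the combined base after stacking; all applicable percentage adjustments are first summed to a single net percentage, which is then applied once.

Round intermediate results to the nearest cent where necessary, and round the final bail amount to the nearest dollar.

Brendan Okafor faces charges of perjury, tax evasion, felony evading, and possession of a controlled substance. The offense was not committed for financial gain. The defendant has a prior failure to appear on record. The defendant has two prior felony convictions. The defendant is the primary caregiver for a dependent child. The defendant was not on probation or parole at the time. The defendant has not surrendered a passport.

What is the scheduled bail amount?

Base amounts from the schedule: perjury $23,000; tax evasion $13,500; felony evading $127,100; possession of a controlled substance $2,000.
Stacking rule: use the highest base only. Highest is felony evading at $127,100. Combined base = $127,100.
Net percentage adjustment: +5% −15% +75% = +65%. $127,100 × 1.65 = $209,715.

$209,715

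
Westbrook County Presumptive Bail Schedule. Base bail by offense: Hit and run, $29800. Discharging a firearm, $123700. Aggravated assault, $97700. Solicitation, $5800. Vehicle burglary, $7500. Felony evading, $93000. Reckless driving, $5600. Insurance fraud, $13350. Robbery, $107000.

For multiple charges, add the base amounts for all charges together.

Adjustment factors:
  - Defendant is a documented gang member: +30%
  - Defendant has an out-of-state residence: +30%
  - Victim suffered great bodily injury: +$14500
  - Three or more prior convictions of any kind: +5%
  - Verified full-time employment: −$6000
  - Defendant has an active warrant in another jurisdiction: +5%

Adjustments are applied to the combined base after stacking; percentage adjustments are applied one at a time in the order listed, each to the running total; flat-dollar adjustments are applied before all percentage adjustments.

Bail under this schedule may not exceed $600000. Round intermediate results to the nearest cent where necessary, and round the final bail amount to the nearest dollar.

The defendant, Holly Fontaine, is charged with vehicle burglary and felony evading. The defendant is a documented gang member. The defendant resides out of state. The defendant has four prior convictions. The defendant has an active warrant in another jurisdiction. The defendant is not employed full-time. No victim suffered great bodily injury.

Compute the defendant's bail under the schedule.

Base amounts from the schedule: vehicle burglary $7500; felony evading $93000.
Stacking rule: sum of all bases. $7500 + $93000 = $100500.
Defendant is a documented gang member (+30%): $100500 × 1.3 = $130650.
Defendant has an out-of-state residence (+30%): $130650 × 1.3 = $169845.
Three or more prior convictions of any kind (+5%): $169845 × 1.05 = $178337.25.
Defendant has an active warrant in another jurisdiction (+5%): $178337.25 × 1.05 = $187254.11.
$187254.11 is within the $600000 maximum.
Rounded to the nearest dollar: $187254.

$187254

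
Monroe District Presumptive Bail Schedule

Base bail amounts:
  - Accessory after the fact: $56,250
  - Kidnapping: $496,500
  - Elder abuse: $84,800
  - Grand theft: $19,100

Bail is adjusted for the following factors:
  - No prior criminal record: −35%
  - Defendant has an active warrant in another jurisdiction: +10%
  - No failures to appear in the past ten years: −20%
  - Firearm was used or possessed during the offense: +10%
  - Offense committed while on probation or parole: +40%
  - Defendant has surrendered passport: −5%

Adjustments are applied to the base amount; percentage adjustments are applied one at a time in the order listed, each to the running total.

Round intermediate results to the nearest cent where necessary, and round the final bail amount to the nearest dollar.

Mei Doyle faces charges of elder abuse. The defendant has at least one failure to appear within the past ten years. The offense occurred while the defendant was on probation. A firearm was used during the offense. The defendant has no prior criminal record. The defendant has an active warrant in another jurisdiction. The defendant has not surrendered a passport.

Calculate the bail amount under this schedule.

$93,373

Base amounts from the schedule: elder abuse $84,800.
Single charge. Combined base = $84,800.
No prior criminal record (−35%): $84,800 × 0.65 = $55,120.
Defendant has an active warrant in another jurisdiction (+10%): $55,120 × 1.1 = $60,632.
Firearm was used or possessed during the offense (+10%): $60,632 × 1.1 = $66,695.20.
Offense committed while on probation or parole (+40%): $66,695.20 × 1.4 = $93,373.28.
Rounded to the nearest dollar: $93,373.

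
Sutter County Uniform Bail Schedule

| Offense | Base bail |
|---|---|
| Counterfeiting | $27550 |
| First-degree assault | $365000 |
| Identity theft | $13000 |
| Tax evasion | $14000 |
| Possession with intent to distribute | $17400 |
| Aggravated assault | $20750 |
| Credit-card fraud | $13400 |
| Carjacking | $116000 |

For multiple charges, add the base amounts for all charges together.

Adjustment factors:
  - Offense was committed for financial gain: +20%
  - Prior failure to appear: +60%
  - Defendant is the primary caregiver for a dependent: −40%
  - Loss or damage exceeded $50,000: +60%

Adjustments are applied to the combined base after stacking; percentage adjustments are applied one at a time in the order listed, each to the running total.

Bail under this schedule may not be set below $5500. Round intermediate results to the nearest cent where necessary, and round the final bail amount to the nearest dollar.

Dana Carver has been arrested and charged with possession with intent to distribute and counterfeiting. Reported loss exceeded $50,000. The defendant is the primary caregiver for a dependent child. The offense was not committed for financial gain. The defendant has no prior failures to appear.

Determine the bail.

Base amounts from the schedule: possession with intent to distribute $17400; counterfeiting $27550.
Stacking rule: sum of all bases. $17400 + $27550 = $44950.
Defendant is the primary caregiver for a dependent (−40%): $44950 × 0.6 = $26970.
Loss or damage exceeded $50,000 (+60%): $26970 × 1.6 = $43152.
$43152 is at or above the $5500 minimum.

$43152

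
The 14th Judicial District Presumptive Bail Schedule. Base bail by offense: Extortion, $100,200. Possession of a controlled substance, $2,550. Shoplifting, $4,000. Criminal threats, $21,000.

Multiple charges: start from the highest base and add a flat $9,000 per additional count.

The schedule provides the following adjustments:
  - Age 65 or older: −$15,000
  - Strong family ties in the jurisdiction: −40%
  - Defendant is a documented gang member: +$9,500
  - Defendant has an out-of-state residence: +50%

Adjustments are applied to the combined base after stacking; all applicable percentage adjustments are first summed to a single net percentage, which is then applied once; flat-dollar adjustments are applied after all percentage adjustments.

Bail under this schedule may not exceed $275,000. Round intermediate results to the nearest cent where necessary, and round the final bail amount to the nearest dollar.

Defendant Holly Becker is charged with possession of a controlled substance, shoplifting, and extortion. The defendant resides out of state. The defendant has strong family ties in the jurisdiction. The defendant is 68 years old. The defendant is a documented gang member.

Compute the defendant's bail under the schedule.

Base amounts from the schedule: possession of a controlled substance $2,550; shoplifting $4,000; extortion $100,200.
Stacking rule: highest base plus $9,000 per additional charge. Highest is extortion at $100,200; 2 additional charges → +$18,000. Combined base = $118,200.
Net percentage adjustment: −40% +50% = +10%. $118,200 × 1.1 = $130,020.
Age 65 or older (−$15,000 flat): $130,020 − $15,000 = $115,020.
Defendant is a documented gang member (+$9,500 flat): $115,020 + $9,500 = $124,520.
$124,520 is within the $275,000 maximum.

$124,520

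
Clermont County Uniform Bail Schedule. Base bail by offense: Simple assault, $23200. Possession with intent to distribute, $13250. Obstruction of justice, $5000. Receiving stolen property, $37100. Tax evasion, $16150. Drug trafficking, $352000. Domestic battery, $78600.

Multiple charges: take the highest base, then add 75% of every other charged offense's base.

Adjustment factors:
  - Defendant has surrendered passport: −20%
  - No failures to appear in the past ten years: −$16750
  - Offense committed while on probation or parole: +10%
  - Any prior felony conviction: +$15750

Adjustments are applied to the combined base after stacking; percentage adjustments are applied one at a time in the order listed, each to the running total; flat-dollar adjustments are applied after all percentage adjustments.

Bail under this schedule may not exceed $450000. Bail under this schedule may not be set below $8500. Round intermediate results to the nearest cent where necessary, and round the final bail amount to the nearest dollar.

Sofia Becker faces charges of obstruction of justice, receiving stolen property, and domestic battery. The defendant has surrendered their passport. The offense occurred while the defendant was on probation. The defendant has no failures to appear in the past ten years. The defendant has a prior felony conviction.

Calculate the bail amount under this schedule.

$95954

Base amounts from the schedule: obstruction of justice $5000; receiving stolen property $37100; domestic battery $78600.
Stacking rule: highest base plus 75% of each additional charge. Highest is domestic battery at $78600. Additional: $5000 × 75% = $3750; $37100 × 75% = $27825. Combined base = $78600 + $31575 = $110175.
Defendant has surrendered passport (−20%): $110175 × 0.8 = $88140.
Offense committed while on probation or parole (+10%): $88140 × 1.1 = $96954.
No failures to appear in the past ten years (−$16750 flat): $96954 − $16750 = $80204.
Any prior felony conviction (+$15750 flat): $80204 + $15750 = $95954.
$95954 is within the $450000 maximum.
$95954 is at or above the $8500 minimum.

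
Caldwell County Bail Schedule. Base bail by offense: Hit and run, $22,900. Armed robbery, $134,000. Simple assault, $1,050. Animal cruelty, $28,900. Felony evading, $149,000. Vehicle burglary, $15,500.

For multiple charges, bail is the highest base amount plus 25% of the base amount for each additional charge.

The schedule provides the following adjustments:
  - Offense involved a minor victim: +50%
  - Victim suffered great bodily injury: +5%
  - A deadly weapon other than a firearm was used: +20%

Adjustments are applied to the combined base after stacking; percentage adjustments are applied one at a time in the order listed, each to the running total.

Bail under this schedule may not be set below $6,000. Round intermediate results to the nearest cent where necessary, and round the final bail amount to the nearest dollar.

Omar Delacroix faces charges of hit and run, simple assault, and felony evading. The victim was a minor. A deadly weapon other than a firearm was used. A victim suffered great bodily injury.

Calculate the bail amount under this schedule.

Base amounts from the schedule: hit and run $22,900; simple assault $1,050; felony evading $149,000.
Stacking rule: highest base plus 25% of each additional charge. Highest is felony evading at $149,000. Additional: $22,900 × 25% = $5,725; $1,050 × 25% = $262.50. Combined base = $149,000 + $5,987.50 = $154,987.50.
Offense involved a minor victim (+50%): $154,987.50 × 1.5 = $232,481.25.
Victim suffered great bodily injury (+5%): $232,481.25 × 1.05 = $244,105.31.
A deadly weapon other than a firearm was used (+20%): $244,105.31 × 1.2 = $292,926.37.
$292,926.37 is at or above the $6,000 minimum.
Rounded to the nearest dollar: $292,926.

$292,926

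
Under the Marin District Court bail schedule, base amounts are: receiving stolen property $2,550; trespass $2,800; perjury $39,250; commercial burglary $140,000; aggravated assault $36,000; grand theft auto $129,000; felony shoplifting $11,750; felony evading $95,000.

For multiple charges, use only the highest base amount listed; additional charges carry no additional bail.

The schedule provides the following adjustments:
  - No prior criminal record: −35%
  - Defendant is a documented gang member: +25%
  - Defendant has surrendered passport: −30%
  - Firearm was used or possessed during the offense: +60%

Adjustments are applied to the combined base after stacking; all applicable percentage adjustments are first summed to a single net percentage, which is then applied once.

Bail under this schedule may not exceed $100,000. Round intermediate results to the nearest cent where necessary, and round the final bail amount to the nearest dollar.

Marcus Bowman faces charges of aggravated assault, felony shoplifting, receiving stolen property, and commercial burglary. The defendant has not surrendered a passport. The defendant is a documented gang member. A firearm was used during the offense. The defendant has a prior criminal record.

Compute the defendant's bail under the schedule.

$100,000

Base amounts from the schedule: aggravated assault $36,000; felony shoplifting $11,750; receiving stolen property $2,550; commercial burglary $140,000.
Stacking rule: use the highest base only. Highest is commercial burglary at $140,000. Combined base = $140,000.
Net percentage adjustment: +25% +60% = +85%. $140,000 × 1.85 = $259,000.
Result $259,000 exceeds the maximum of $100,000; bail is capped at $100,000.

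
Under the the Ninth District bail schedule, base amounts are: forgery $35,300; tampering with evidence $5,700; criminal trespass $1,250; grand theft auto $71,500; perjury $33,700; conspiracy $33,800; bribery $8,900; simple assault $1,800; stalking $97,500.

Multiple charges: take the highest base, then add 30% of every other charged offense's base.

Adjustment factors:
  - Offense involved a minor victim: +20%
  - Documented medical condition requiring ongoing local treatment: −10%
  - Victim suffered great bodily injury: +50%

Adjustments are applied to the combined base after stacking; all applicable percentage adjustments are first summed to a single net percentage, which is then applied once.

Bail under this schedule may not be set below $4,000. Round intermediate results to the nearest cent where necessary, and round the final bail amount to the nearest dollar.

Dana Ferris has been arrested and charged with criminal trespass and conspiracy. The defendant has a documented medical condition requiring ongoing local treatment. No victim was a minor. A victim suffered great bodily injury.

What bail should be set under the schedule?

$47,845

Base amounts from the schedule: criminal trespass $1,250; conspiracy $33,800.
Stacking rule: highest base plus 30% of each additional charge. Highest is conspiracy at $33,800. Additional: $1,250 × 30% = $375. Combined base = $33,800 + $375 = $34,175.
Net percentage adjustment: −10% +50% = +40%. $34,175 × 1.4 = $47,845.
$47,845 is at or above the $4,000 minimum.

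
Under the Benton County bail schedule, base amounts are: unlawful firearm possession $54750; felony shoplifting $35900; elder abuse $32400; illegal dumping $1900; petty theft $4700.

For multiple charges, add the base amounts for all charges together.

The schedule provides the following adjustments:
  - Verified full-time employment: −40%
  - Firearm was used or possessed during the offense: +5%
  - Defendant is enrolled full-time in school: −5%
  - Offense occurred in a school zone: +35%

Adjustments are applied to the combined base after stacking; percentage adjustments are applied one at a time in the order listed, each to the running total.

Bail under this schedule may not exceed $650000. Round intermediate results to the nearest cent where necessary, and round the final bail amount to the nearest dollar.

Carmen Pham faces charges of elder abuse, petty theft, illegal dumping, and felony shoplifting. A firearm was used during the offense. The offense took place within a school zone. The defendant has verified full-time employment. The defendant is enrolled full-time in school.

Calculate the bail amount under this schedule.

$60517

Base amounts from the schedule: elder abuse $32400; petty theft $4700; illegal dumping $1900; felony shoplifting $35900.
Stacking rule: sum of all bases. $32400 + $4700 + $1900 + $35900 = $74900.
Verified full-time employment (−40%): $74900 × 0.6 = $44940.
Firearm was used or possessed during the offense (+5%): $44940 × 1.05 = $47187.
Defendant is enrolled full-time in school (−5%): $47187 × 0.95 = $44827.65.
Offense occurred in a school zone (+35%): $44827.65 × 1.35 = $60517.33.
$60517.33 is within the $650000 maximum.
Rounded to the nearest dollar: $60517.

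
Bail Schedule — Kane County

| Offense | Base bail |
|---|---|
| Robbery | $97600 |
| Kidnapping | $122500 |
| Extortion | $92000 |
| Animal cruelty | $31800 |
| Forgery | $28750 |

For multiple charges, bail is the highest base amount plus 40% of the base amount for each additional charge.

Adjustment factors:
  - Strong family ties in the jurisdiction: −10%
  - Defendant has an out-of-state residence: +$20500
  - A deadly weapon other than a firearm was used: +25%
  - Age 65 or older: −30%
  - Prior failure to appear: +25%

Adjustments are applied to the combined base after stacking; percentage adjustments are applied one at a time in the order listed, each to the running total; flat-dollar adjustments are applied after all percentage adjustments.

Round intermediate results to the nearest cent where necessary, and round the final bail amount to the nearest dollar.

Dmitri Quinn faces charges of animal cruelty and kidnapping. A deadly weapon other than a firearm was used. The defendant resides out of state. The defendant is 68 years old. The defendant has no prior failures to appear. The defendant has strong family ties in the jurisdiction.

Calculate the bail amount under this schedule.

Base amounts from the schedule: animal cruelty $31800; kidnapping $122500.
Stacking rule: highest base plus 40% of each additional charge. Highest is kidnapping at $122500. Additional: $31800 × 40% = $12720. Combined base = $122500 + $12720 = $135220.
Strong family ties in the jurisdiction (−10%): $135220 × 0.9 = $121698.
A deadly weapon other than a firearm was used (+25%): $121698 × 1.25 = $152122.50.
Age 65 or older (−30%): $152122.50 × 0.7 = $106485.75.
Defendant has an out-of-state residence (+$20500 flat): $106485.75 + $20500 = $126985.75.
Rounded to the nearest dollar: $126986.

$126986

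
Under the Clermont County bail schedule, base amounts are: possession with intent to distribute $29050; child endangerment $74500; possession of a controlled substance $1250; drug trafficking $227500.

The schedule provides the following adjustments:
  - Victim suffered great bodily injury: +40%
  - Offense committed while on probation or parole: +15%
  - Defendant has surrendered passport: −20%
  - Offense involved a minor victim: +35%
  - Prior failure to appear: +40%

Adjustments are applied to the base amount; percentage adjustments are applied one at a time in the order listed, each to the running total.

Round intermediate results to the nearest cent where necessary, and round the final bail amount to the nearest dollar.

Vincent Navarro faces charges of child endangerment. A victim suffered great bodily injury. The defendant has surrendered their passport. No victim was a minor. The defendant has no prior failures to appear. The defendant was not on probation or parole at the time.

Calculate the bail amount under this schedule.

$83440

Base amounts from the schedule: child endangerment $74500.
Single charge. Combined base = $74500.
Victim suffered great bodily injury (+40%): $74500 × 1.4 = $104300.
Defendant has surrendered passport (−20%): $104300 × 0.8 = $83440.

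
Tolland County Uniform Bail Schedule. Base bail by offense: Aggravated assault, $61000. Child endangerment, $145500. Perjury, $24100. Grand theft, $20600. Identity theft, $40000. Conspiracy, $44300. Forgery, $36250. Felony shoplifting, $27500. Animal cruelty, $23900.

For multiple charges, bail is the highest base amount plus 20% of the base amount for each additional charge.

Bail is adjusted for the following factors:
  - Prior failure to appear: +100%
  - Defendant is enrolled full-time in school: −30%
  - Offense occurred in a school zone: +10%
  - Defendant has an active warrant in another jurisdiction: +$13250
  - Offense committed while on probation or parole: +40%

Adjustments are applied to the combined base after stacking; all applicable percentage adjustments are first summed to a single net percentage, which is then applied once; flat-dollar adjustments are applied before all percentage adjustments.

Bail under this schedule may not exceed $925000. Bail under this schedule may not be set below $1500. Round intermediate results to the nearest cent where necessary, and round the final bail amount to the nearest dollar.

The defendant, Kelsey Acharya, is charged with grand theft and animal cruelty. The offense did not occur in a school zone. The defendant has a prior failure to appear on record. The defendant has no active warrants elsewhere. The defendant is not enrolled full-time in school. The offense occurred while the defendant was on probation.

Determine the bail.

$67248

Base amounts from the schedule: grand theft $20600; animal cruelty $23900.
Stacking rule: highest base plus 20% of each additional charge. Highest is animal cruelty at $23900. Additional: $20600 × 20% = $4120. Combined base = $23900 + $4120 = $28020.
Net percentage adjustment: +100% +40% = +140%. $28020 × 2.4 = $67248.
$67248 is within the $925000 maximum.
$67248 is at or above the $1500 minimum.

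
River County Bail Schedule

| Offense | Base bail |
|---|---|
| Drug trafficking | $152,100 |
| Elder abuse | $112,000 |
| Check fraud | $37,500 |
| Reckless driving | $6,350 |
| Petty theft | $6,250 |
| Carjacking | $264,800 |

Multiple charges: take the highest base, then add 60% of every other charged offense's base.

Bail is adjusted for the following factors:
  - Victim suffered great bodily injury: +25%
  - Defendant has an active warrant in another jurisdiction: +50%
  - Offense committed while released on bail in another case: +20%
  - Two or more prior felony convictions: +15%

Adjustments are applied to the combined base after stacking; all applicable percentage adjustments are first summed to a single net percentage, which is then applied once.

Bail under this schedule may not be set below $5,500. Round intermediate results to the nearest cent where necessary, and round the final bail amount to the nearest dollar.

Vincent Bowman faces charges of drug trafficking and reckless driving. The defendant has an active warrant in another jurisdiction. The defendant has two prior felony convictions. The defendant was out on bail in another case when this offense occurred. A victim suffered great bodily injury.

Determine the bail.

Base amounts from the schedule: drug trafficking $152,100; reckless driving $6,350.
Stacking rule: highest base plus 60% of each additional charge. Highest is drug trafficking at $152,100. Additional: $6,350 × 60% = $3,810. Combined base = $152,100 + $3,810 = $155,910.
Net percentage adjustment: +25% +50% +20% +15% = +110%. $155,910 × 2.1 = $327,411.
$327,411 is at or above the $5,500 minimum.

$327,411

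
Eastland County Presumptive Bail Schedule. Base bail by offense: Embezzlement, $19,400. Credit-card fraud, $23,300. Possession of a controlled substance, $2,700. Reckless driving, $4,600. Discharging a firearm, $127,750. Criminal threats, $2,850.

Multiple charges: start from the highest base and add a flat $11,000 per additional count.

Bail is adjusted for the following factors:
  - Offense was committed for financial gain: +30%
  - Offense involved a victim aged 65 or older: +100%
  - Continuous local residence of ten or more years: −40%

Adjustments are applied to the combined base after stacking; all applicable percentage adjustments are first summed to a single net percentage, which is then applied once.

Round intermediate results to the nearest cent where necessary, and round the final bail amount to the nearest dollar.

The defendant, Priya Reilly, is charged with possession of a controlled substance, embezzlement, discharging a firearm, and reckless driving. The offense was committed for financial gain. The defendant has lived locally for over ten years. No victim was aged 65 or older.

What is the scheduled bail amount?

Base amounts from the schedule: possession of a controlled substance $2,700; embezzlement $19,400; discharging a firearm $127,750; reckless driving $4,600.
Stacking rule: highest base plus $11,000 per additional charge. Highest is discharging a firearm at $127,750; 3 additional charges → +$33,000. Combined base = $160,750.
Net percentage adjustment: +30% −40% = −10%. $160,750 × 0.9 = $144,675.

$144,675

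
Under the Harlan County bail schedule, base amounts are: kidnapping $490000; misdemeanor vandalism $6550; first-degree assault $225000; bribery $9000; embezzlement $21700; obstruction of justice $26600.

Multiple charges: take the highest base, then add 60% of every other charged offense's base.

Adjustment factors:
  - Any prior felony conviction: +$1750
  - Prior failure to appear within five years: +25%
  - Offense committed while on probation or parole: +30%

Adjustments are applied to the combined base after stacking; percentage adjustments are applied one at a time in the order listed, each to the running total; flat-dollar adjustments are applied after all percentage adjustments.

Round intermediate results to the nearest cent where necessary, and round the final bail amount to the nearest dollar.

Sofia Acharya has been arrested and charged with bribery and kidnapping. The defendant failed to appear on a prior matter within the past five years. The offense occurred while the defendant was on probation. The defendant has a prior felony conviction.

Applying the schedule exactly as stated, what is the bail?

Base amounts from the schedule: bribery $9000; kidnapping $490000.
Stacking rule: highest base plus 60% of each additional charge. Highest is kidnapping at $490000. Additional: $9000 × 60% = $5400. Combined base = $490000 + $5400 = $495400.
Prior failure to appear within five years (+25%): $495400 × 1.25 = $619250.
Offense committed while on probation or parole (+30%): $619250 × 1.3 = $805025.
Any prior felony conviction (+$1750 flat): $805025 + $1750 = $806775.

$806775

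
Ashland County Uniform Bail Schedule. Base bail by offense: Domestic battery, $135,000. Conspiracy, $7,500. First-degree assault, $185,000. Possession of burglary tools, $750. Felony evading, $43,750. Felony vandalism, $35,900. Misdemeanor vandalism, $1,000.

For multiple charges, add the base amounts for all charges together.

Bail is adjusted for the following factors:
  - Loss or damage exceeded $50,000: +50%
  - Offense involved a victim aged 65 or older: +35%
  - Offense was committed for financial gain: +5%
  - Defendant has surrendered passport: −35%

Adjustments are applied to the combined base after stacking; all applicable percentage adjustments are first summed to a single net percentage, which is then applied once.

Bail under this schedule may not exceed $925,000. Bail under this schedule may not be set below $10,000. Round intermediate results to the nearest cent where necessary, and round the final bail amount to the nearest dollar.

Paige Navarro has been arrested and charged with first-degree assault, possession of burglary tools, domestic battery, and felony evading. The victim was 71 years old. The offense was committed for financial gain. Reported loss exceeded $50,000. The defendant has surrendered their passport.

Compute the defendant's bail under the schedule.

$564,975

Base amounts from the schedule: first-degree assault $185,000; possession of burglary tools $750; domestic battery $135,000; felony evading $43,750.
Stacking rule: sum of all bases. $185,000 + $750 + $135,000 + $43,750 = $364,500.
Net percentage adjustment: +50% +35% +5% −35% = +55%. $364,500 × 1.55 = $564,975.
$564,975 is within the $925,000 maximum.
$564,975 is at or above the $10,000 minimum.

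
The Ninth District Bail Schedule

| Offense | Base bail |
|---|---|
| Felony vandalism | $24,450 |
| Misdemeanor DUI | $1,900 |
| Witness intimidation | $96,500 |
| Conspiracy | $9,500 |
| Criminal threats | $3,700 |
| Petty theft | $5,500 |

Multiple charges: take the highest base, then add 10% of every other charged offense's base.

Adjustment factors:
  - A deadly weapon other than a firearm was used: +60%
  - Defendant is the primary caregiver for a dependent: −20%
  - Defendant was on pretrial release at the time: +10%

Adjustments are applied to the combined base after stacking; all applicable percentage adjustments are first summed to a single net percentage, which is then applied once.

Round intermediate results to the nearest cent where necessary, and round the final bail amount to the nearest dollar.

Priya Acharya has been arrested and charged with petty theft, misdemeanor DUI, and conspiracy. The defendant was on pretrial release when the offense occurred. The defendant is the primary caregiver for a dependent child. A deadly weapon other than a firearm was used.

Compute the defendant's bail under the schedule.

Base amounts from the schedule: petty theft $5,500; misdemeanor DUI $1,900; conspiracy $9,500.
Stacking rule: highest base plus 10% of each additional charge. Highest is conspiracy at $9,500. Additional: $5,500 × 10% = $550; $1,900 × 10% = $190. Combined base = $9,500 + $740 = $10,240.
Net percentage adjustment: +60% −20% +10% = +50%. $10,240 × 1.5 = $15,360.

$15,360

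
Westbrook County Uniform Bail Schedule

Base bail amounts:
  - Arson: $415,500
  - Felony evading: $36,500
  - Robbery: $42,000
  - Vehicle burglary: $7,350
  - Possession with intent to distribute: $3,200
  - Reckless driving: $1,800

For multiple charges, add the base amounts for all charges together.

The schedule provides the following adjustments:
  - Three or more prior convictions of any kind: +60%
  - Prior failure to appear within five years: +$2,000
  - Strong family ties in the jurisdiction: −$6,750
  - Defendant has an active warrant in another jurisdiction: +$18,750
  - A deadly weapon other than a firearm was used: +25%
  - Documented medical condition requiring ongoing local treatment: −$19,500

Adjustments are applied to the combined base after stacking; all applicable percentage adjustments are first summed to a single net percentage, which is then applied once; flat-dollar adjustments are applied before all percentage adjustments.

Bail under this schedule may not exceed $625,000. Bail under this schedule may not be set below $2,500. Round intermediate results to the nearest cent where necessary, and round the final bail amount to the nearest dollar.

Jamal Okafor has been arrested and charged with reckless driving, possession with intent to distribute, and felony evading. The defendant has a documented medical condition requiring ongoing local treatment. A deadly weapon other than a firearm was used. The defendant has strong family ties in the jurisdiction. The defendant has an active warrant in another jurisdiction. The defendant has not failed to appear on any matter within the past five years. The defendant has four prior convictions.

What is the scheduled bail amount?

$62,900

Base amounts from the schedule: reckless driving $1,800; possession with intent to distribute $3,200; felony evading $36,500.
Stacking rule: sum of all bases. $1,800 + $3,200 + $36,500 = $41,500.
Strong family ties in the jurisdiction (−$6,750 flat): $41,500 − $6,750 = $34,750.
Defendant has an active warrant in another jurisdiction (+$18,750 flat): $34,750 + $18,750 = $53,500.
Documented medical condition requiring ongoing local treatment (−$19,500 flat): $53,500 − $19,500 = $34,000.
Net percentage adjustment: +60% +25% = +85%. $34,000 × 1.85 = $62,900.
$62,900 is within the $625,000 maximum.
$62,900 is at or above the $2,500 minimum.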